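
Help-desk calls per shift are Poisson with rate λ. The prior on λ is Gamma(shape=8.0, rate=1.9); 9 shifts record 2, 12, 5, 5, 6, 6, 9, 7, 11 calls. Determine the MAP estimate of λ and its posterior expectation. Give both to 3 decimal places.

MAP = 6.422, posterior mean = 6.514

Σ counts = 63. Posterior: Gamma(shape = 8.0+63 = 71.0, rate = 1.9+9 = 10.9).
Mode = (α−1)/β = 70.0/10.9 = 6.422.
Mean = α/β = 71.0/10.9 = 6.514.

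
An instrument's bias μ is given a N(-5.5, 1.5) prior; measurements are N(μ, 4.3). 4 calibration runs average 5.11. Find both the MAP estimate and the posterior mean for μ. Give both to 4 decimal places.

Posterior for μ is Normal. Precision-weighted mean: (1/1.5·-5.5 + 4/4.3·5.11) / (1/1.5 + 4/4.3) = 0.6806.
A Normal posterior is symmetric, so mode = mean.

MAP: 0.6806. Posterior mean: 0.6806.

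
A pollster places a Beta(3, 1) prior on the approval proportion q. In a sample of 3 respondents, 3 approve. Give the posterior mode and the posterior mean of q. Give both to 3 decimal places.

MAP = 1.000; posterior mean = 0.857

Posterior: Beta(3+3, 1+0) = Beta(6, 1).
Since β = 1 ≤ 1 and α > 1, the Beta density is monotone increasing on [0,1]; the mode is at 1.
Mean = 6/(6+1) = 0.857.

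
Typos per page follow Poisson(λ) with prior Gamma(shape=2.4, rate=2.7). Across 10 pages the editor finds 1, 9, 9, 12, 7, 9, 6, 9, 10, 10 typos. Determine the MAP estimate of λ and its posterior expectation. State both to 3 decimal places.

λ_MAP = 6.567, E[λ|data] = 6.646

Σ counts = 82. Posterior: Gamma(shape = 2.4+82 = 84.4, rate = 2.7+10 = 12.7).
Mode = (α−1)/β = 83.4/12.7 = 6.567.
Mean = α/β = 84.4/12.7 = 6.646.
The posterior is right-skewed, so the mean exceeds the mode.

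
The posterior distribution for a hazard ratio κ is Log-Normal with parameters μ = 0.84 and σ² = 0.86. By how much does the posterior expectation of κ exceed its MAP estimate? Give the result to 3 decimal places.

2.581

Mode = exp(μ − σ²) = exp(-0.02) = 0.980.
Mean = exp(μ + σ²/2) = exp(1.270) = 3.561.
Difference = 3.561 − 0.980 = 2.581.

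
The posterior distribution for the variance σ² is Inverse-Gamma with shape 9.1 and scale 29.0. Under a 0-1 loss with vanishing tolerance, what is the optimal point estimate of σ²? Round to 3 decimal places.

Mode = β/(α+1) = 29.0/10.1 = 2.871.
Mean = β/(α−1) = 29.0/8.1 = 3.580.
This is the posterior mode — the MAP estimate.

2.871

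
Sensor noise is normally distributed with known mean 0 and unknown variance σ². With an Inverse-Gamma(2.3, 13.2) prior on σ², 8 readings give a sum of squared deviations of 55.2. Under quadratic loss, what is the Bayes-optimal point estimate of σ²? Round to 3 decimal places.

Posterior: Inverse-Gamma(shape = 2.3+8/2 = 6.3, scale = 13.2+55.2/2 = 40.8).
Mode = β/(α+1) = 40.8/7.3 = 5.589.
Mean = β/(α−1) = 40.8/5.3 = 7.698.
Quadratic loss ⇒ the optimal estimator is the posterior mean.

7.698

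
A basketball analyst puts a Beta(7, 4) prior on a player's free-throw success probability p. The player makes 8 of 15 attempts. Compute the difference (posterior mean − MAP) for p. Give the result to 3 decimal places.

Posterior: Beta(7+8, 4+7) = Beta(15, 11).
Mode = (15−1)/(15+11−2) = 14/24 = 0.583.
Mean = 15/(15+11) = 15/26 = 0.577.
Difference = 0.577 − 0.583 = -0.006.

-0.006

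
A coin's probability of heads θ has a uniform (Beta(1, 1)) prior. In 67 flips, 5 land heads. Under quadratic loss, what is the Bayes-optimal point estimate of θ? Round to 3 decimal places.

Posterior: Beta(1+5, 1+62) = Beta(6, 63).
Mode = (6−1)/(6+63−2) = 5/67 = 0.075.
Mean = 6/(6+63) = 6/69 = 0.087.
Quadratic loss ⇒ the optimal estimator is the posterior mean.

0.087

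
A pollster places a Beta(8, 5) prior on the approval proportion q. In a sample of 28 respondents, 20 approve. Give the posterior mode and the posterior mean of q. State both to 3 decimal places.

Posterior: Beta(8+20, 5+8) = Beta(28, 13).
Mode = (28−1)/(28+13−2) = 27/39 = 0.692.
Mean = 28/(28+13) = 28/41 = 0.683.

MAP = 0.692; posterior mean = 0.683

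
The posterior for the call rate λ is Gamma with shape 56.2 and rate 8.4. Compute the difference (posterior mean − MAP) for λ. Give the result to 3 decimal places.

Mode = (α−1)/β = 55.2/8.4 = 6.571.
Mean = α/β = 56.2/8.4 = 6.690.
Difference = 6.690 − 6.571 = 0.119.

0.119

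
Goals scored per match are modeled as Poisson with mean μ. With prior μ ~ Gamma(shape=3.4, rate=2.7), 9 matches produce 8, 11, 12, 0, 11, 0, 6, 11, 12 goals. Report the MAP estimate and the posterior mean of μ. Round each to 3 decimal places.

Σ counts = 71. Posterior: Gamma(shape = 3.4+71 = 74.4, rate = 2.7+9 = 11.7).
Mode = (α−1)/β = 73.4/11.7 = 6.274.
Mean = α/β = 74.4/11.7 = 6.359.
Mean > mode: the posterior has a right tail.

MAP = 6.274, posterior mean = 6.359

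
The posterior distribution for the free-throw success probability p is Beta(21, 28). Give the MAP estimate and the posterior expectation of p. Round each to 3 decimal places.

Mode = (21−1)/(21+28−2) = 20/47 = 0.426.
Mean = 21/(21+28) = 21/49 = 0.429.

MAP = 0.426; posterior mean = 0.429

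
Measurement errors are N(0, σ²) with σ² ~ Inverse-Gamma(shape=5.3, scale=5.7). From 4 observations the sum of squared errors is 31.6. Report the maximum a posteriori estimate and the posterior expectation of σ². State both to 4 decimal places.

MAP = 2.5904, posterior mean = 3.4127

Posterior: Inverse-Gamma(shape = 5.3+4/2 = 7.3, scale = 5.7+31.6/2 = 21.5).
Mode = β/(α+1) = 21.5/8.3 = 2.5904.
Mean = β/(α−1) = 21.5/6.3 = 3.4127.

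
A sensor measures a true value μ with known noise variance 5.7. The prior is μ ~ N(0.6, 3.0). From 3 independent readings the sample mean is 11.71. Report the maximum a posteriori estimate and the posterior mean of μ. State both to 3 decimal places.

Posterior for μ is Normal. Precision-weighted mean: (1/3.0·0.6 + 3/5.7·11.71) / (1/3.0 + 3/5.7) = 7.402.
A Normal posterior is symmetric, so mode = mean.

MAP = 7.402, posterior mean = 7.402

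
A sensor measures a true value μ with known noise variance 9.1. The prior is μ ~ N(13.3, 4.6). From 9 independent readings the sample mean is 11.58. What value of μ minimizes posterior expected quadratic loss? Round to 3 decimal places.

11.890

Posterior for μ is Normal. Precision-weighted mean: (1/4.6·13.3 + 9/9.1·11.58) / (1/4.6 + 9/9.1) = 11.890.
A Normal posterior is symmetric, so mode = mean.
Quadratic loss ⇒ the optimal estimator is the posterior mean.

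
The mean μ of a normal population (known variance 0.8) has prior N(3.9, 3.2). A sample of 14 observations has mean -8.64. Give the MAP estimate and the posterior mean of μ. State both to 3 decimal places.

Posterior for μ is Normal. Precision-weighted mean: (1/3.2·3.9 + 14/0.8·-8.64) / (1/3.2 + 14/0.8) = -8.420.
A Normal posterior is symmetric, so mode = mean.

MAP = -8.420, posterior mean = -8.420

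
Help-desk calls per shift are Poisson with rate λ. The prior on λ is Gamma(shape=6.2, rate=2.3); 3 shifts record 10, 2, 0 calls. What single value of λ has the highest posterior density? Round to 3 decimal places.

3.245

Σ counts = 12. Posterior: Gamma(shape = 6.2+12 = 18.2, rate = 2.3+3 = 5.3).
Mode = (α−1)/β = 17.2/5.3 = 3.245.
Mean = α/β = 18.2/5.3 = 3.434.
This is the posterior mode — the MAP estimate.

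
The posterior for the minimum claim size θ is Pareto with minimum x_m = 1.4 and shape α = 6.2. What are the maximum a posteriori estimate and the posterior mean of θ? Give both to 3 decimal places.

maximum a posteriori estimate = 1.400, posterior mean = 1.669

The Pareto density is strictly decreasing on [x_m, ∞), so the mode is x_m = 1.400.
Mean = α·x_m/(α−1) = 6.2·1.4/5.2 = 1.669.
Right-skewed posterior ⇒ mode < mean.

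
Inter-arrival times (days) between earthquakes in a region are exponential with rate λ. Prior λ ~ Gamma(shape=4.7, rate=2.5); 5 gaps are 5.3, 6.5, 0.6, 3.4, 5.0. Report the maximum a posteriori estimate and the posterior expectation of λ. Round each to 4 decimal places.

λ_MAP = 0.3734, E[λ|data] = 0.4163

Σ times = 20.8. Posterior: Gamma(shape = 4.7+5 = 9.7, rate = 2.5+20.8 = 23.3).
Mode = (α−1)/β = 8.7/23.3 = 0.3734.
Mean = α/β = 9.7/23.3 = 0.4163.
Mean > mode: the posterior has a right tail.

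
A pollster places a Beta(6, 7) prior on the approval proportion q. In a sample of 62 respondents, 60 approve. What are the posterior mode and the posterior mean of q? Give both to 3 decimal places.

Posterior: Beta(6+60, 7+2) = Beta(66, 9).
Mode = (66−1)/(66+9−2) = 65/73 = 0.890.
Mean = 66/(66+9) = 66/75 = 0.880.
Mode > mean: the posterior has a left tail.

MAP: 0.890. Posterior mean: 0.880.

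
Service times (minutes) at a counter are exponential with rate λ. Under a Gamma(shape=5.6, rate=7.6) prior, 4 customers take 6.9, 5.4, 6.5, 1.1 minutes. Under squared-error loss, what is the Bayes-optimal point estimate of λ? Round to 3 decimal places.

0.349

Σ times = 19.9. Posterior: Gamma(shape = 5.6+4 = 9.6, rate = 7.6+19.9 = 27.5).
Mode = (α−1)/β = 8.6/27.5 = 0.313.
Mean = α/β = 9.6/27.5 = 0.349.
Squared-error loss ⇒ the optimal estimator is the posterior mean.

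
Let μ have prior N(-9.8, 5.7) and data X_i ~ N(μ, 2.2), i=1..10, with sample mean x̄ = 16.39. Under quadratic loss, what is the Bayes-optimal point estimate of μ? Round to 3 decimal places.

15.417

Posterior for μ is Normal. Precision-weighted mean: (1/5.7·-9.8 + 10/2.2·16.39) / (1/5.7 + 10/2.2) = 15.417.
A Normal posterior is symmetric, so mode = mean.
Quadratic loss ⇒ the optimal estimator is the posterior mean.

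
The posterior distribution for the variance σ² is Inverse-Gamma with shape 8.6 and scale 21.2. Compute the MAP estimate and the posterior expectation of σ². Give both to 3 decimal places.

Mode = β/(α+1) = 21.2/9.6 = 2.208.
Mean = β/(α−1) = 21.2/7.6 = 2.789.

MAP: 2.208. Posterior mean: 2.789.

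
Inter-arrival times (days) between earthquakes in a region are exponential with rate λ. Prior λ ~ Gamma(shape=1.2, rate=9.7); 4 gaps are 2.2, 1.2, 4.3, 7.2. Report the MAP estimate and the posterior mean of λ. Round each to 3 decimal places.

MAP = 0.171, posterior mean = 0.211

Σ times = 14.9. Posterior: Gamma(shape = 1.2+4 = 5.2, rate = 9.7+14.9 = 24.6).
Mode = (α−1)/β = 4.2/24.6 = 0.171.
Mean = α/β = 5.2/24.6 = 0.211.
Mean > mode: the posterior has a right tail.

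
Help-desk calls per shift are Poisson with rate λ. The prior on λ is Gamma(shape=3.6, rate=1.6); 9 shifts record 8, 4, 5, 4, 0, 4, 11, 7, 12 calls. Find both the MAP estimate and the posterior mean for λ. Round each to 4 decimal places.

Σ counts = 55. Posterior: Gamma(shape = 3.6+55 = 58.6, rate = 1.6+9 = 10.6).
Mode = (α−1)/β = 57.6/10.6 = 5.4340.
Mean = α/β = 58.6/10.6 = 5.5283.

λ_MAP = 5.4340, E[λ|data] = 5.5283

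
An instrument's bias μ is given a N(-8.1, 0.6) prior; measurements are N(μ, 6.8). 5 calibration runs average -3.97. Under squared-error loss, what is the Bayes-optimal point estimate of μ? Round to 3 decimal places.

-6.836

Posterior for μ is Normal. Precision-weighted mean: (1/0.6·-8.1 + 5/6.8·-3.97) / (1/0.6 + 5/6.8) = -6.836.
A Normal posterior is symmetric, so mode = mean.
Squared-error loss ⇒ the optimal estimator is the posterior mean.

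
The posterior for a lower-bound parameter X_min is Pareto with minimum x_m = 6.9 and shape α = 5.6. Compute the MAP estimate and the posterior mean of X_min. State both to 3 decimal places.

MAP = 6.900; posterior mean = 8.400

The Pareto density is strictly decreasing on [x_m, ∞), so the mode is x_m = 6.900.
Mean = α·x_m/(α−1) = 5.6·6.9/4.6 = 8.400.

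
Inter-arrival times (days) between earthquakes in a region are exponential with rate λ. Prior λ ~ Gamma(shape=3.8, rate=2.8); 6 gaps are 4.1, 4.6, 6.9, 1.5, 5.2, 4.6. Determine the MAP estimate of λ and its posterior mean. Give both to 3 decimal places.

Σ times = 26.9. Posterior: Gamma(shape = 3.8+6 = 9.8, rate = 2.8+26.9 = 29.7).
Mode = (α−1)/β = 8.8/29.7 = 0.296.
Mean = α/β = 9.8/29.7 = 0.330.
The posterior is right-skewed, so the mean exceeds the mode.

MAP estimate = 0.296, posterior mean = 0.330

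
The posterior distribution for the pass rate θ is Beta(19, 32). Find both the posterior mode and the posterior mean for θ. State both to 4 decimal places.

MAP = 0.3673; posterior mean = 0.3725

Mode = (19−1)/(19+32−2) = 18/49 = 0.3673.
Mean = 19/(19+32) = 19/51 = 0.3725.
The mean is pulled above the mode by the posterior's right skew.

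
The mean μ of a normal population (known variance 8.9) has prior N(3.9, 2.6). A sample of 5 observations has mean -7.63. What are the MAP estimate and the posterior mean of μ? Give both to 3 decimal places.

MAP estimate = -2.944, posterior mean = -2.944

Posterior for μ is Normal. Precision-weighted mean: (1/2.6·3.9 + 5/8.9·-7.63) / (1/2.6 + 5/8.9) = -2.944.
A Normal posterior is symmetric, so mode = mean.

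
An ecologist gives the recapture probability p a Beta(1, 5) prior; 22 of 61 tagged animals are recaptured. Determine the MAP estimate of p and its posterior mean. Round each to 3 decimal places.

Posterior: Beta(1+22, 5+39) = Beta(23, 44).
Mode = (23−1)/(23+44−2) = 22/65 = 0.338.
Mean = 23/(23+44) = 23/67 = 0.343.

MAP: 0.338. Posterior mean: 0.343.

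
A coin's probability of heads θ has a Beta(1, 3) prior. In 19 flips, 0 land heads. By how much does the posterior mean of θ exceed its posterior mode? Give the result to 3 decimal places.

Posterior: Beta(1+0, 3+19) = Beta(1, 22).
Since α = 1 ≤ 1 and β > 1, the Beta density is monotone decreasing on [0,1]; the mode is at 0.
Mean = 1/(1+22) = 0.043.
Difference = 0.043 − 0.000 = 0.043.

0.043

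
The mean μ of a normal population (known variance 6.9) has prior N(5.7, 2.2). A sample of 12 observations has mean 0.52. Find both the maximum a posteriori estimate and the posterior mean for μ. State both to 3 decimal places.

maximum a posteriori estimate = 1.593, posterior mean = 1.593

Posterior for μ is Normal. Precision-weighted mean: (1/2.2·5.7 + 12/6.9·0.52) / (1/2.2 + 12/6.9) = 1.593.
A Normal posterior is symmetric, so mode = mean.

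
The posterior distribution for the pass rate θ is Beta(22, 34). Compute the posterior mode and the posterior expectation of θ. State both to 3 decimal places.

MAP = 0.389; posterior mean = 0.393

Mode = (22−1)/(22+34−2) = 21/54 = 0.389.
Mean = 22/(22+34) = 22/56 = 0.393.
Mean > mode: the posterior has a right tail.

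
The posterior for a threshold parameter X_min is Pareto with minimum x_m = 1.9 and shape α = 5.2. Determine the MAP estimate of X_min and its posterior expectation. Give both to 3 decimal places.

The Pareto density is strictly decreasing on [x_m, ∞), so the mode is x_m = 1.900.
Mean = α·x_m/(α−1) = 5.2·1.9/4.2 = 2.352.
Mean > mode: the posterior has a right tail.

MAP: 1.900. Posterior mean: 2.352.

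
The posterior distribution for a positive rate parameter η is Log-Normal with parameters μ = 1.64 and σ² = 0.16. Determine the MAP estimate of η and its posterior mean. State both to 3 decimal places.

MAP estimate = 4.393, posterior mean = 5.585

Mode = exp(μ − σ²) = exp(1.48) = 4.393.
Mean = exp(μ + σ²/2) = exp(1.720) = 5.585.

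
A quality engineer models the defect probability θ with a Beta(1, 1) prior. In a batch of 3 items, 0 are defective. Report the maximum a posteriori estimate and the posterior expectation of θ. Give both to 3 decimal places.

Posterior: Beta(1+0, 1+3) = Beta(1, 4).
Since α = 1 ≤ 1 and β > 1, the Beta density is monotone decreasing on [0,1]; the mode is at 0.
Mean = 1/(1+4) = 0.200.
The mean is pulled above the mode by the posterior's right skew.

MAP = 0.000; posterior mean = 0.200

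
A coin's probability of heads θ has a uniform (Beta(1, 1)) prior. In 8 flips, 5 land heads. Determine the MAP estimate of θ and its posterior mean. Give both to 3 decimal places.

Posterior: Beta(1+5, 1+3) = Beta(6, 4).
Mode = (6−1)/(6+4−2) = 5/8 = 0.625.
With a flat prior the MAP equals the MLE, 5/8.
Mean = 6/(6+4) = 6/10 = 0.600.

MAP: 0.625. Posterior mean: 0.600.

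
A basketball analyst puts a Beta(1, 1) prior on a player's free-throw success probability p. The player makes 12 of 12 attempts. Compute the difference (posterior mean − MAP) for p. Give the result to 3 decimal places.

Posterior: Beta(1+12, 1+0) = Beta(13, 1).
Since β = 1 ≤ 1 and α > 1, the Beta density is monotone increasing on [0,1]; the mode is at 1.
Mean = 13/(13+1) = 0.929.
Difference = 0.929 − 1.000 = -0.071.

-0.071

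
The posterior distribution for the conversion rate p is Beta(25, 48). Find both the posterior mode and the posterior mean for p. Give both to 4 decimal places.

p_MAP = 0.3380, E[p|data] = 0.3425

Mode = (25−1)/(25+48−2) = 24/71 = 0.3380.
Mean = 25/(25+48) = 25/73 = 0.3425.
The posterior is right-skewed, so the mean exceeds the mode.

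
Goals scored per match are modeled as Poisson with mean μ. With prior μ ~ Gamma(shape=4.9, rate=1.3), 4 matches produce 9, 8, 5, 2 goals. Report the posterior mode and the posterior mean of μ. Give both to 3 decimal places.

MAP = 5.264, posterior mean = 5.453

Σ counts = 24. Posterior: Gamma(shape = 4.9+24 = 28.9, rate = 1.3+4 = 5.3).
Mode = (α−1)/β = 27.9/5.3 = 5.264.
Mean = α/β = 28.9/5.3 = 5.453.
Right-skewed posterior ⇒ mode < mean.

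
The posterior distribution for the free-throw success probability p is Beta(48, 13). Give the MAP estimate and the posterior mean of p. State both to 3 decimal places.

MAP estimate = 0.797, posterior mean = 0.787

Mode = (48−1)/(48+13−2) = 47/59 = 0.797.
Mean = 48/(48+13) = 48/61 = 0.787.
Mode > mean: the posterior has a left tail.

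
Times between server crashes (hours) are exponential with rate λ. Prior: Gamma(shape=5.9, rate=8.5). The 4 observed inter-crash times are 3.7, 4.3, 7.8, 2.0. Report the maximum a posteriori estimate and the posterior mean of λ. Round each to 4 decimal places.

MAP = 0.3384; posterior mean = 0.3764

Σ times = 17.8. Posterior: Gamma(shape = 5.9+4 = 9.9, rate = 8.5+17.8 = 26.3).
Mode = (α−1)/β = 8.9/26.3 = 0.3384.
Mean = α/β = 9.9/26.3 = 0.3764.
The mean is pulled above the mode by the posterior's right skew.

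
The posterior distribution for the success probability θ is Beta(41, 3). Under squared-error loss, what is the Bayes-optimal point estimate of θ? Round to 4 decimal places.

0.9318

Mode = (41−1)/(41+3−2) = 40/42 = 0.9524.
Mean = 41/(41+3) = 41/44 = 0.9318.
Squared-error loss ⇒ the optimal estimator is the posterior mean.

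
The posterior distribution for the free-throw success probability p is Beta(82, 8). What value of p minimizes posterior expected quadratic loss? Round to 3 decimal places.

Mode = (82−1)/(82+8−2) = 81/88 = 0.920.
Mean = 82/(82+8) = 82/90 = 0.911.
Quadratic loss ⇒ the optimal estimator is the posterior mean.

0.911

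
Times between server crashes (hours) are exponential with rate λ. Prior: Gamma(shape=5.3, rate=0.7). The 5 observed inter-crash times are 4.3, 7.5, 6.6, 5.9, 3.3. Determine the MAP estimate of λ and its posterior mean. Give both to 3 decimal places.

Σ times = 27.6. Posterior: Gamma(shape = 5.3+5 = 10.3, rate = 0.7+27.6 = 28.3).
Mode = (α−1)/β = 9.3/28.3 = 0.329.
Mean = α/β = 10.3/28.3 = 0.364.
Right-skewed posterior ⇒ mode < mean.

MAP: 0.329. Posterior mean: 0.364.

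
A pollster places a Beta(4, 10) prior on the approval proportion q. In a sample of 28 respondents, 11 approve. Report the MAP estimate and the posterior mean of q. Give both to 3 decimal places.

MAP = 0.350; posterior mean = 0.357

Posterior: Beta(4+11, 10+17) = Beta(15, 27).
Mode = (15−1)/(15+27−2) = 14/40 = 0.350.
Mean = 15/(15+27) = 15/42 = 0.357.
Mean > mode: the posterior has a right tail.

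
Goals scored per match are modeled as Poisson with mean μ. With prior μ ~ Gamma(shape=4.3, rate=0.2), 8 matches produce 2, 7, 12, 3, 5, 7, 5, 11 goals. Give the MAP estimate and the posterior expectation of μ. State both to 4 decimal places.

μ_MAP = 6.7439, E[μ|data] = 6.8659

Σ counts = 52. Posterior: Gamma(shape = 4.3+52 = 56.3, rate = 0.2+8 = 8.2).
Mode = (α−1)/β = 55.3/8.2 = 6.7439.
Mean = α/β = 56.3/8.2 = 6.8659.
Mean > mode: the posterior has a right tail.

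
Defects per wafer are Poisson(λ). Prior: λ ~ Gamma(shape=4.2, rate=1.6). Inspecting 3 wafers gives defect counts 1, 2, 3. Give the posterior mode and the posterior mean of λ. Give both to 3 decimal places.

Σ counts = 6. Posterior: Gamma(shape = 4.2+6 = 10.2, rate = 1.6+3 = 4.6).
Mode = (α−1)/β = 9.2/4.6 = 2.000.
Mean = α/β = 10.2/4.6 = 2.217.
The mean is pulled above the mode by the posterior's right skew.

MAP = 2.000; posterior mean = 2.217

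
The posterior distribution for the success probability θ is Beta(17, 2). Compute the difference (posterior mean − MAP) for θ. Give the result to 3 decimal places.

-0.046

Mode = (17−1)/(17+2−2) = 16/17 = 0.941.
Mean = 17/(17+2) = 17/19 = 0.895.
Difference = 0.895 − 0.941 = -0.046.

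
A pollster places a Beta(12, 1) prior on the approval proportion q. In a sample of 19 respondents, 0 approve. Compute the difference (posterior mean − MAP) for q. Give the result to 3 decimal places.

Posterior: Beta(12+0, 1+19) = Beta(12, 20).
Mode = (12−1)/(12+20−2) = 11/30 = 0.367.
Mean = 12/(12+20) = 12/32 = 0.375.
Difference = 0.375 − 0.367 = 0.008.
The mean is pulled above the mode by the posterior's right skew.

0.008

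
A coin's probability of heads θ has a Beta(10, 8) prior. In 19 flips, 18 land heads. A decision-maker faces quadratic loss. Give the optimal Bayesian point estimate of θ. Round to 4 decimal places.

0.7568

Posterior: Beta(10+18, 8+1) = Beta(28, 9).
Mode = (28−1)/(28+9−2) = 27/35 = 0.7714.
Mean = 28/(28+9) = 28/37 = 0.7568.
Quadratic loss ⇒ the optimal estimator is the posterior mean.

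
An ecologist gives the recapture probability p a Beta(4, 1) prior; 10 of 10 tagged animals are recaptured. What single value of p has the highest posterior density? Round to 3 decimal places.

1.000

Posterior: Beta(4+10, 1+0) = Beta(14, 1).
Since β = 1 ≤ 1 and α > 1, the Beta density is monotone increasing on [0,1]; the mode is at 1.
Mean = 14/(14+1) = 0.933.
This is the posterior mode — the MAP estimate.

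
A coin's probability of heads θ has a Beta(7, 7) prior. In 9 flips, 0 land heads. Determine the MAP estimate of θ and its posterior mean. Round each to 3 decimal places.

θ_MAP = 0.286, E[θ|data] = 0.304

Posterior: Beta(7+0, 7+9) = Beta(7, 16).
Mode = (7−1)/(7+16−2) = 6/21 = 0.286.
Mean = 7/(7+16) = 7/23 = 0.304.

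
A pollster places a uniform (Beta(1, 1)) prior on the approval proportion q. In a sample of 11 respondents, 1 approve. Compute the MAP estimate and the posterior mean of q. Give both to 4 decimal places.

MAP = 0.0909, posterior mean = 0.1538

Posterior: Beta(1+1, 1+10) = Beta(2, 11).
Mode = (2−1)/(2+11−2) = 1/11 = 0.0909.
Mean = 2/(2+11) = 2/13 = 0.1538.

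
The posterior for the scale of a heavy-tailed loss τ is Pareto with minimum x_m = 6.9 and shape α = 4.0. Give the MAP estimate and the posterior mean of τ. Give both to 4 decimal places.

The Pareto density is strictly decreasing on [x_m, ∞), so the mode is x_m = 6.9000.
Mean = α·x_m/(α−1) = 4.0·6.9/3.0 = 9.2000.

τ_MAP = 6.9000, E[τ|data] = 9.2000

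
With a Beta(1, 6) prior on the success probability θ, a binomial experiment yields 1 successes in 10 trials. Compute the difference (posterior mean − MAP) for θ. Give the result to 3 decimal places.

Posterior: Beta(1+1, 6+9) = Beta(2, 15).
Mode = (2−1)/(2+15−2) = 1/15 = 0.067.
Mean = 2/(2+15) = 2/17 = 0.118.
Difference = 0.118 − 0.067 = 0.051.

0.051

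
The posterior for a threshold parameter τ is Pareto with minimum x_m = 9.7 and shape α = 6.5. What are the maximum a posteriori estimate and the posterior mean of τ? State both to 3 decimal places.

The Pareto density is strictly decreasing on [x_m, ∞), so the mode is x_m = 9.700.
Mean = α·x_m/(α−1) = 6.5·9.7/5.5 = 11.464.

τ_MAP = 9.700, E[τ|data] = 11.464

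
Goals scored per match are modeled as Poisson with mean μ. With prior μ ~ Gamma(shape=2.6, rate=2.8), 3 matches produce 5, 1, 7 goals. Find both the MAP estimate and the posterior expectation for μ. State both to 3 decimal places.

Σ counts = 13. Posterior: Gamma(shape = 2.6+13 = 15.6, rate = 2.8+3 = 5.8).
Mode = (α−1)/β = 14.6/5.8 = 2.517.
Mean = α/β = 15.6/5.8 = 2.690.
Right-skewed posterior ⇒ mode < mean.

MAP = 2.517; posterior mean = 2.690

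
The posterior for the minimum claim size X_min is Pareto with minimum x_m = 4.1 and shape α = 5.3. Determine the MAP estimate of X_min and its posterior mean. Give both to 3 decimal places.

The Pareto density is strictly decreasing on [x_m, ∞), so the mode is x_m = 4.100.
Mean = α·x_m/(α−1) = 5.3·4.1/4.3 = 5.053.
Mean > mode: the posterior has a right tail.

MAP = 4.100, posterior mean = 5.053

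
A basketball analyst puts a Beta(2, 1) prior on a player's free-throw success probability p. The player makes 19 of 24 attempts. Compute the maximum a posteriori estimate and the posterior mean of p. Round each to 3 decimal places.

Posterior: Beta(2+19, 1+5) = Beta(21, 6).
Mode = (21−1)/(21+6−2) = 20/25 = 0.800.
Mean = 21/(21+6) = 21/27 = 0.778.

p_MAP = 0.800, E[p|data] = 0.778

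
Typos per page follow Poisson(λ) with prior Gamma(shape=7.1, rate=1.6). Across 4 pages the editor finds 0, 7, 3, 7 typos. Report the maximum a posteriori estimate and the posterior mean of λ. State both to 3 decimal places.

Σ counts = 17. Posterior: Gamma(shape = 7.1+17 = 24.1, rate = 1.6+4 = 5.6).
Mode = (α−1)/β = 23.1/5.6 = 4.125.
Mean = α/β = 24.1/5.6 = 4.304.
The mean is pulled above the mode by the posterior's right skew.

MAP = 4.125, posterior mean = 4.304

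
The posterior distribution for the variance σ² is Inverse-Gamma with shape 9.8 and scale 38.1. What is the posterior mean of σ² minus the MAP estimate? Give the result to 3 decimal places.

0.802

Mode = β/(α+1) = 38.1/10.8 = 3.528.
Mean = β/(α−1) = 38.1/8.8 = 4.330.
Difference = 4.330 − 3.528 = 0.802.
Mean > mode: the posterior has a right tail.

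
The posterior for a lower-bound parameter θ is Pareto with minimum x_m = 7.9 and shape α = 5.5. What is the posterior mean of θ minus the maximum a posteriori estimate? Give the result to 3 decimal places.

The Pareto density is strictly decreasing on [x_m, ∞), so the mode is x_m = 7.900.
Mean = α·x_m/(α−1) = 5.5·7.9/4.5 = 9.656.
Difference = 9.656 − 7.900 = 1.756.

1.756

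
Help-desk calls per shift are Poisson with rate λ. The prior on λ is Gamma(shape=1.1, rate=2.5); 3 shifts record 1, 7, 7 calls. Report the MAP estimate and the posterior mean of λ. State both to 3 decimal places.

MAP = 2.745, posterior mean = 2.927

Σ counts = 15. Posterior: Gamma(shape = 1.1+15 = 16.1, rate = 2.5+3 = 5.5).
Mode = (α−1)/β = 15.1/5.5 = 2.745.
Mean = α/β = 16.1/5.5 = 2.927.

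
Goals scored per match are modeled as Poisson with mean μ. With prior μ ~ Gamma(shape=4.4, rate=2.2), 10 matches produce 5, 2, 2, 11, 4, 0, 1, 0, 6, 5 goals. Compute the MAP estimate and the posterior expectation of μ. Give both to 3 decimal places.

MAP = 3.230, posterior mean = 3.311

Σ counts = 36. Posterior: Gamma(shape = 4.4+36 = 40.4, rate = 2.2+10 = 12.2).
Mode = (α−1)/β = 39.4/12.2 = 3.230.
Mean = α/β = 40.4/12.2 = 3.311.
The posterior is right-skewed, so the mean exceeds the mode.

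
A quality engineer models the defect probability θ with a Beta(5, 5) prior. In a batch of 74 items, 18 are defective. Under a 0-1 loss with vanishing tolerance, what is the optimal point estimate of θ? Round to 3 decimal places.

Posterior: Beta(5+18, 5+56) = Beta(23, 61).
Mode = (23−1)/(23+61−2) = 22/82 = 0.268.
Mean = 23/(23+61) = 23/84 = 0.274.
This is the posterior mode — the MAP estimate.

0.268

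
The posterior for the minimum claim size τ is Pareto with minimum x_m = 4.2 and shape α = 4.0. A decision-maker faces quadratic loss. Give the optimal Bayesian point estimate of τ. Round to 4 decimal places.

The Pareto density is strictly decreasing on [x_m, ∞), so the mode is x_m = 4.2000.
Mean = α·x_m/(α−1) = 4.0·4.2/3.0 = 5.6000.
Quadratic loss ⇒ the optimal estimator is the posterior mean.

5.6000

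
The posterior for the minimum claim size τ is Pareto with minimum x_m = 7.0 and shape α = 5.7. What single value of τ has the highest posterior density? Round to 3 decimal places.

The Pareto density is strictly decreasing on [x_m, ∞), so the mode is x_m = 7.000.
Mean = α·x_m/(α−1) = 5.7·7.0/4.7 = 8.489.
This is the posterior mode — the MAP estimate.

7.000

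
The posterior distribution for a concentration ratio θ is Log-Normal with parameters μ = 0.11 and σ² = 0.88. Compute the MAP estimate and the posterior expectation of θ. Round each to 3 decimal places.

Mode = exp(μ − σ²) = exp(-0.77) = 0.463.
Mean = exp(μ + σ²/2) = exp(0.550) = 1.733.
Mean > mode: the posterior has a right tail.

MAP estimate = 0.463, posterior expectation = 1.733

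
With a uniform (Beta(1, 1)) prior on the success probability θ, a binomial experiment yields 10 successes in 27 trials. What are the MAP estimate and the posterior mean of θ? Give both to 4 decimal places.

MAP estimate = 0.3704, posterior mean = 0.3793

Posterior: Beta(1+10, 1+17) = Beta(11, 18).
Mode = (11−1)/(11+18−2) = 10/27 = 0.3704.
With a flat prior the MAP equals the MLE, 10/27.
Mean = 11/(11+18) = 11/29 = 0.3793.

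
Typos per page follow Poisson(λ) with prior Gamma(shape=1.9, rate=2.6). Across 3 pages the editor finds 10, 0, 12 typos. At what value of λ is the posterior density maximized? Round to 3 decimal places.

4.089

Σ counts = 22. Posterior: Gamma(shape = 1.9+22 = 23.9, rate = 2.6+3 = 5.6).
Mode = (α−1)/β = 22.9/5.6 = 4.089.
Mean = α/β = 23.9/5.6 = 4.268.
This is the posterior mode — the MAP estimate.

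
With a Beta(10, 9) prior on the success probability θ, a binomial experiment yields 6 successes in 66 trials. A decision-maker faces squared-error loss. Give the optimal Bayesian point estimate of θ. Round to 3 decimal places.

Posterior: Beta(10+6, 9+60) = Beta(16, 69).
Mode = (16−1)/(16+69−2) = 15/83 = 0.181.
Mean = 16/(16+69) = 16/85 = 0.188.
Squared-error loss ⇒ the optimal estimator is the posterior mean.

0.188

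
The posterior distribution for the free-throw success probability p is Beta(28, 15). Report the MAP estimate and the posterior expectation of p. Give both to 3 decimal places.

Mode = (28−1)/(28+15−2) = 27/41 = 0.659.
Mean = 28/(28+15) = 28/43 = 0.651.

MAP = 0.659; posterior mean = 0.651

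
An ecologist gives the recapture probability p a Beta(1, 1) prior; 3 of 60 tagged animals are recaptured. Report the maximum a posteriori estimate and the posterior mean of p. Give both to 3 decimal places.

MAP = 0.050; posterior mean = 0.065

Posterior: Beta(1+3, 1+57) = Beta(4, 58).
Mode = (4−1)/(4+58−2) = 3/60 = 0.050.
With a flat prior the MAP equals the MLE, 3/60.
Mean = 4/(4+58) = 4/62 = 0.065.
Mean > mode: the posterior has a right tail.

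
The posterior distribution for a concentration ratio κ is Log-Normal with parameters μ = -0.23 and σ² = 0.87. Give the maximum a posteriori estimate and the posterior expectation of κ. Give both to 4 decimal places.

Mode = exp(μ − σ²) = exp(-1.10) = 0.3329.
Mean = exp(μ + σ²/2) = exp(0.205) = 1.2275.
The mean is pulled above the mode by the posterior's right skew.

κ_MAP = 0.3329, E[κ|data] = 1.2275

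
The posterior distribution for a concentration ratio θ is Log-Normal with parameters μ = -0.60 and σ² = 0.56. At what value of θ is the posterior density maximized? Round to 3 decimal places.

0.313

Mode = exp(μ − σ²) = exp(-1.16) = 0.313.
Mean = exp(μ + σ²/2) = exp(-0.320) = 0.726.
This is the posterior mode — the MAP estimate.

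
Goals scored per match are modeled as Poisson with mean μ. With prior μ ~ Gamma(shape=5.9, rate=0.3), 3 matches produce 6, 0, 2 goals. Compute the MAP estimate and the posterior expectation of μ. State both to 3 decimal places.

Σ counts = 8. Posterior: Gamma(shape = 5.9+8 = 13.9, rate = 0.3+3 = 3.3).
Mode = (α−1)/β = 12.9/3.3 = 3.909.
Mean = α/β = 13.9/3.3 = 4.212.
The mean is pulled above the mode by the posterior's right skew.

MAP: 3.909. Posterior mean: 4.212.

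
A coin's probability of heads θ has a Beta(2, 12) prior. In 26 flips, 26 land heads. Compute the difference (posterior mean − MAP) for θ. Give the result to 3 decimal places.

Posterior: Beta(2+26, 12+0) = Beta(28, 12).
Mode = (28−1)/(28+12−2) = 27/38 = 0.711.
Mean = 28/(28+12) = 28/40 = 0.700.
Difference = 0.700 − 0.711 = -0.011.
Mode > mean: the posterior has a left tail.

-0.011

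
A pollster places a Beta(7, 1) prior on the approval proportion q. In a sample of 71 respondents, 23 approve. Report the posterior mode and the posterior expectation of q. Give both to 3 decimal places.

MAP: 0.377. Posterior mean: 0.380.

Posterior: Beta(7+23, 1+48) = Beta(30, 49).
Mode = (30−1)/(30+49−2) = 29/77 = 0.377.
Mean = 30/(30+49) = 30/79 = 0.380.
The mean is pulled above the mode by the posterior's right skew.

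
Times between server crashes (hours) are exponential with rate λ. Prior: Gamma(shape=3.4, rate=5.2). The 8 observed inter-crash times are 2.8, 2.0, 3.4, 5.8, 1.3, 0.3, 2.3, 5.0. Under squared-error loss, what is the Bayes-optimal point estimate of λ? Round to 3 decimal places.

0.406

Σ times = 22.9. Posterior: Gamma(shape = 3.4+8 = 11.4, rate = 5.2+22.9 = 28.1).
Mode = (α−1)/β = 10.4/28.1 = 0.370.
Mean = α/β = 11.4/28.1 = 0.406.
Squared-error loss ⇒ the optimal estimator is the posterior mean.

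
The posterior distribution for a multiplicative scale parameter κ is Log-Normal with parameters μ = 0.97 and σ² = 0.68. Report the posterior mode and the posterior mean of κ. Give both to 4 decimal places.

κ_MAP = 1.3364, E[κ|data] = 3.7062

Mode = exp(μ − σ²) = exp(0.29) = 1.3364.
Mean = exp(μ + σ²/2) = exp(1.310) = 3.7062.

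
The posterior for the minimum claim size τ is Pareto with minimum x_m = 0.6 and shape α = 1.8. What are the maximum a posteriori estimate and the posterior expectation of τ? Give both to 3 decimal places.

The Pareto density is strictly decreasing on [x_m, ∞), so the mode is x_m = 0.600.
Mean = α·x_m/(α−1) = 1.8·0.6/0.8 = 1.350.

MAP = 0.600, posterior mean = 1.350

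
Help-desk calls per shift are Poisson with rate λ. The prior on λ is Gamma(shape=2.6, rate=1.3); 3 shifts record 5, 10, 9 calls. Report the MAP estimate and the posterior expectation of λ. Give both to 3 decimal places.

λ_MAP = 5.953, E[λ|data] = 6.186

Σ counts = 24. Posterior: Gamma(shape = 2.6+24 = 26.6, rate = 1.3+3 = 4.3).
Mode = (α−1)/β = 25.6/4.3 = 5.953.
Mean = α/β = 26.6/4.3 = 6.186.
The posterior is right-skewed, so the mean exceeds the mode.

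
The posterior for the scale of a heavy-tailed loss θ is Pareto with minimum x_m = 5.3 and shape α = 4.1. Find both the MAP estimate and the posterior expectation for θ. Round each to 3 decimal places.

θ_MAP = 5.300, E[θ|data] = 7.010

The Pareto density is strictly decreasing on [x_m, ∞), so the mode is x_m = 5.300.
Mean = α·x_m/(α−1) = 4.1·5.3/3.1 = 7.010.
Right-skewed posterior ⇒ mode < mean.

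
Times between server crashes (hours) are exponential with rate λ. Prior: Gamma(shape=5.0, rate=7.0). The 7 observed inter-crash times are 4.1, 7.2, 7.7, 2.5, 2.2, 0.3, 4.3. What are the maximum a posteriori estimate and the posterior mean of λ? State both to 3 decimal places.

λ_MAP = 0.312, E[λ|data] = 0.340

Σ times = 28.3. Posterior: Gamma(shape = 5.0+7 = 12.0, rate = 7.0+28.3 = 35.3).
Mode = (α−1)/β = 11.0/35.3 = 0.312.
Mean = α/β = 12.0/35.3 = 0.340.
The mean is pulled above the mode by the posterior's right skew.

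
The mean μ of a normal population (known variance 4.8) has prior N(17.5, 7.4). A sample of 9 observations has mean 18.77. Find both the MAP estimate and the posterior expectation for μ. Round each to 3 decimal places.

μ_MAP = 18.685, E[μ|data] = 18.685

Posterior for μ is Normal. Precision-weighted mean: (1/7.4·17.5 + 9/4.8·18.77) / (1/7.4 + 9/4.8) = 18.685.
A Normal posterior is symmetric, so mode = mean.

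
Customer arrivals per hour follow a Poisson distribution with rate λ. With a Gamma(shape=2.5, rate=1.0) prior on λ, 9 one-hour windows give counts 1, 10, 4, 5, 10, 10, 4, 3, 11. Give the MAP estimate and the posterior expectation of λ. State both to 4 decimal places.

MAP: 5.9500. Posterior mean: 6.0500.

Σ counts = 58. Posterior: Gamma(shape = 2.5+58 = 60.5, rate = 1.0+9 = 10.0).
Mode = (α−1)/β = 59.5/10.0 = 5.9500.
Mean = α/β = 60.5/10.0 = 6.0500.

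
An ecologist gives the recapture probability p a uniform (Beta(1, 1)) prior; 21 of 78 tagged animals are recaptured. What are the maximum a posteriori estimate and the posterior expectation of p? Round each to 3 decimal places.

MAP = 0.269; posterior mean = 0.275

Posterior: Beta(1+21, 1+57) = Beta(22, 58).
Mode = (22−1)/(22+58−2) = 21/78 = 0.269.
Mean = 22/(22+58) = 22/80 = 0.275.
Right-skewed posterior ⇒ mode < mean.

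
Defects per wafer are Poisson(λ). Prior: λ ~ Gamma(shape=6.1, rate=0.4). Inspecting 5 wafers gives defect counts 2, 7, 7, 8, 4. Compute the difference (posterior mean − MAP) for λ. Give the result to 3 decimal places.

Σ counts = 28. Posterior: Gamma(shape = 6.1+28 = 34.1, rate = 0.4+5 = 5.4).
Mode = (α−1)/β = 33.1/5.4 = 6.130.
Mean = α/β = 34.1/5.4 = 6.315.
Difference = 6.315 − 6.130 = 0.185.
Right-skewed posterior ⇒ mode < mean.

0.185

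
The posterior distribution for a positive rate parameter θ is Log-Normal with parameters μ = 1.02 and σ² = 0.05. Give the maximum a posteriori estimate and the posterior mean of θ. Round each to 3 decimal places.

MAP = 2.638, posterior mean = 2.843

Mode = exp(μ − σ²) = exp(0.97) = 2.638.
Mean = exp(μ + σ²/2) = exp(1.045) = 2.843.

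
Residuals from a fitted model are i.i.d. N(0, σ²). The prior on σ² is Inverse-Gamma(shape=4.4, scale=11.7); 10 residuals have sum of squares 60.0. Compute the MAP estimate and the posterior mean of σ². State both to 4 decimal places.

Posterior: Inverse-Gamma(shape = 4.4+10/2 = 9.4, scale = 11.7+60.0/2 = 41.7).
Mode = β/(α+1) = 41.7/10.4 = 4.0096.
Mean = β/(α−1) = 41.7/8.4 = 4.9643.
Right-skewed posterior ⇒ mode < mean.

σ²_MAP = 4.0096, E[σ²|data] = 4.9643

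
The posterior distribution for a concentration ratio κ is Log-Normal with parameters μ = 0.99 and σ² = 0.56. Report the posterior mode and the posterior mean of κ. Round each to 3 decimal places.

MAP = 1.537, posterior mean = 3.561

Mode = exp(μ − σ²) = exp(0.43) = 1.537.
Mean = exp(μ + σ²/2) = exp(1.270) = 3.561.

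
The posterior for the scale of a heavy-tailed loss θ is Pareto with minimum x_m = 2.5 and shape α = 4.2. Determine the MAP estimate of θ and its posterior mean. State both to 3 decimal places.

MAP estimate = 2.500, posterior mean = 3.281

The Pareto density is strictly decreasing on [x_m, ∞), so the mode is x_m = 2.500.
Mean = α·x_m/(α−1) = 4.2·2.5/3.2 = 3.281.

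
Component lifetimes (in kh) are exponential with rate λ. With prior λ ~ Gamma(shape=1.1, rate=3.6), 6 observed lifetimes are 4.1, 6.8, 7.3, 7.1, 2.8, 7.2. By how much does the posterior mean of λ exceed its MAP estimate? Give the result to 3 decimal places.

Σ times = 35.3. Posterior: Gamma(shape = 1.1+6 = 7.1, rate = 3.6+35.3 = 38.9).
Mode = (α−1)/β = 6.1/38.9 = 0.157.
Mean = α/β = 7.1/38.9 = 0.183.
Difference = 0.183 − 0.157 = 0.026.

0.026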